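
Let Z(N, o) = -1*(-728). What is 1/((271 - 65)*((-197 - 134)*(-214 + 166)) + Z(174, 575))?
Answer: 1/3273656 ≈ 3.0547e-7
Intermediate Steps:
Z(N, o) = 728
1/((271 - 65)*((-197 - 134)*(-214 + 166)) + Z(174, 575)) = 1/((271 - 65)*((-197 - 134)*(-214 + 166)) + 728) = 1/(206*(-331*(-48)) + 728) = 1/(206*15888 + 728) = 1/(3272928 + 728) = 1/3273656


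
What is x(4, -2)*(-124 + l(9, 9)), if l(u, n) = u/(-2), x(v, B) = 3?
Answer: -771/2 ≈ -385.50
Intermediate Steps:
l(u, n) = -u/2 (l(u, n) = u*(-½) = -u/2)
x(4, -2)*(-124 + l(9, 9)) = 3*(-124 - ½*9) = 3*(-124 - 9/2) = 3*(-257/2) = -771/2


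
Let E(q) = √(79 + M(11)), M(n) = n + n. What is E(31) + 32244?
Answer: 32244 + √101 ≈ 32254.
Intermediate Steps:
M(n) = 2*n
E(q) = √101 (E(q) = √(79 + 2*11) = √(79 + 22) = √101)
E(31) + 32244 = √101 + 32244 = 32244 + √101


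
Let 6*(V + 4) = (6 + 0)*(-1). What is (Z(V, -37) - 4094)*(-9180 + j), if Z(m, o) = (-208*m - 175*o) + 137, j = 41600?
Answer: 115350360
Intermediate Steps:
V = -5 (V = -4 + ((6 + 0)*(-1))/6 = -4 + (6*(-1))/6 = -4 + (1/6)*(-6) = -4 - 1 = -5)
Z(m, o) = 137 - 208*m - 175*o
(Z(V, -37) - 4094)*(-9180 + j) = ((137 - 208*(-5) - 175*(-37)) - 4094)*(-9180 + 41600) = ((137 + 1040 + 6475) - 4094)*32420 = (7652 - 4094)*32420 = 3558*32420 = 115350360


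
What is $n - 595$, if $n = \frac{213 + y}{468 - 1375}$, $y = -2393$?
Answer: $- \frac{537485}{907} \approx -592.6$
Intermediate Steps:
$n = \frac{2180}{907}$ ($n = \frac{213 - 2393}{468 - 1375} = - \frac{2180}{-907} = \left(-2180\right) \left(- \frac{1}{907}\right) = \frac{2180}{907} \approx 2.4035$)
$n - 595 = \frac{2180}{907} - 595 = - \frac{537485}{907}$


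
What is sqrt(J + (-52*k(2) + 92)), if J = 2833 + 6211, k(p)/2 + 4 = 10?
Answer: 8*sqrt(133) ≈ 92.260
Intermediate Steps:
k(p) = 12 (k(p) = -8 + 2*10 = -8 + 20 = 12)
J = 9044
sqrt(J + (-52*k(2) + 92)) = sqrt(9044 + (-52*12 + 92)) = sqrt(9044 + (-624 + 92)) = sqrt(9044 - 532) = sqrt(8512) = 8*sqrt(133)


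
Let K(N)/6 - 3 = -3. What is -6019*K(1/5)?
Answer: 0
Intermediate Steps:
K(N) = 0 (K(N) = 18 + 6*(-3) = 18 - 18 = 0)
-6019*K(1/5) = -6019*0 = 0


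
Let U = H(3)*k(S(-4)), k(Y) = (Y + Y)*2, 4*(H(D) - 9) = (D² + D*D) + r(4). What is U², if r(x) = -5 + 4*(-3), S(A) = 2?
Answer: 5476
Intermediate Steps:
r(x) = -17 (r(x) = -5 - 12 = -17)
H(D) = 19/4 + D²/2 (H(D) = 9 + ((D² + D*D) - 17)/4 = 9 + ((D² + D²) - 17)/4 = 9 + (2*D² - 17)/4 = 9 + (-17 + 2*D²)/4 = 9 + (-17/4 + D²/2) = 19/4 + D²/2)
k(Y) = 4*Y (k(Y) = (2*Y)*2 = 4*Y)
U = 74 (U = (19/4 + (½)*3²)*(4*2) = (19/4 + (½)*9)*8 = (19/4 + 9/2)*8 = (37/4)*8 = 74)
U² = 74² = 5476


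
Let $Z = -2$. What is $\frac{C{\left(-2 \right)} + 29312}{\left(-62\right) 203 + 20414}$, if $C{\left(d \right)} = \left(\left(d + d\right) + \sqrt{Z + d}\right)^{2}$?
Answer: $\frac{7331}{1957} - \frac{4 i}{1957} \approx 3.746 - 0.0020439 i$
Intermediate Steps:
$C{\left(d \right)} = \left(\sqrt{-2 + d} + 2 d\right)^{2}$ ($C{\left(d \right)} = \left(\left(d + d\right) + \sqrt{-2 + d}\right)^{2} = \left(2 d + \sqrt{-2 + d}\right)^{2} = \left(\sqrt{-2 + d} + 2 d\right)^{2}$)
$\frac{C{\left(-2 \right)} + 29312}{\left(-62\right) 203 + 20414} = \frac{\left(\sqrt{-2 - 2} + 2 \left(-2\right)\right)^{2} + 29312}{\left(-62\right) 203 + 20414} = \frac{\left(\sqrt{-4} - 4\right)^{2} + 29312}{-12586 + 20414} = \frac{\left(2 i - 4\right)^{2} + 29312}{7828} = \left(\left(-4 + 2 i\right)^{2} + 29312\right) \frac{1}{7828} = \left(29312 + \left(-4 + 2 i\right)^{2}\right) \frac{1}{7828} = \frac{7328}{1957} + \frac{\left(-4 + 2 i\right)^{2}}{7828}$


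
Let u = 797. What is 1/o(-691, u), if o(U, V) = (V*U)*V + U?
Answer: -1/438930110 ≈ -2.2783e-9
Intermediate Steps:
o(U, V) = U + U*V² (o(U, V) = (U*V)*V + U = U*V² + U = U + U*V²)
1/o(-691, u) = 1/(-691*(1 + 797²)) = 1/(-691*(1 + 635209)) = 1/(-691*635210) = 1/(-438930110) = -1/438930110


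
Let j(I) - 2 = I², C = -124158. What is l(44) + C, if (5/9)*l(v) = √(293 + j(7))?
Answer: -124158 + 18*√86/5 ≈ -1.2412e+5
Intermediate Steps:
j(I) = 2 + I²
l(v) = 18*√86/5 (l(v) = 9*√(293 + (2 + 7²))/5 = 9*√(293 + (2 + 49))/5 = 9*√(293 + 51)/5 = 9*√344/5 = 9*(2*√86)/5 = 18*√86/5)
l(44) + C = 18*√86/5 - 124158 = -124158 + 18*√86/5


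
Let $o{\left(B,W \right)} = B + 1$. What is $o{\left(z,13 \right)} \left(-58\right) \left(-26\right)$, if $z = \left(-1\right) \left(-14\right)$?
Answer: $22620$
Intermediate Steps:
$z = 14$
$o{\left(B,W \right)} = 1 + B$
$o{\left(z,13 \right)} \left(-58\right) \left(-26\right) = \left(1 + 14\right) \left(-58\right) \left(-26\right) = 15 \left(-58\right) \left(-26\right) = \left(-870\right) \left(-26\right) = 22620$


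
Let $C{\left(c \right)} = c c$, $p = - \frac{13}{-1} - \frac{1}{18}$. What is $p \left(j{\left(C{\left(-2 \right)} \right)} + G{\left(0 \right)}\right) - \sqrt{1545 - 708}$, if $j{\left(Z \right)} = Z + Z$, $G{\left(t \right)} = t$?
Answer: $\frac{932}{9} - 3 \sqrt{93} \approx 74.625$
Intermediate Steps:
$p = \frac{233}{18}$ ($p = \left(-13\right) \left(-1\right) - \frac{1}{18} = 13 - \frac{1}{18} = \frac{233}{18} \approx 12.944$)
$C{\left(c \right)} = c^{2}$
$j{\left(Z \right)} = 2 Z$
$p \left(j{\left(C{\left(-2 \right)} \right)} + G{\left(0 \right)}\right) - \sqrt{1545 - 708} = \frac{233 \left(2 \left(-2\right)^{2} + 0\right)}{18} - \sqrt{1545 - 708} = \frac{233 \left(2 \cdot 4 + 0\right)}{18} - \sqrt{837} = \frac{233 \left(8 + 0\right)}{18} - 3 \sqrt{93} = \frac{233}{18} \cdot 8 - 3 \sqrt{93} = \frac{932}{9} - 3 \sqrt{93}$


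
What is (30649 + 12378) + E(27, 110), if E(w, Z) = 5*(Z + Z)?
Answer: 44127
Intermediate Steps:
E(w, Z) = 10*Z (E(w, Z) = 5*(2*Z) = 10*Z)
(30649 + 12378) + E(27, 110) = (30649 + 12378) + 10*110 = 43027 + 1100 = 44127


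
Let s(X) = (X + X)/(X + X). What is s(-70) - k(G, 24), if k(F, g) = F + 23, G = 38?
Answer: -60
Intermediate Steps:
k(F, g) = 23 + F
s(X) = 1 (s(X) = (2*X)/((2*X)) = (2*X)*(1/(2*X)) = 1)
s(-70) - k(G, 24) = 1 - (23 + 38) = 1 - 1*61 = 1 - 61 = -60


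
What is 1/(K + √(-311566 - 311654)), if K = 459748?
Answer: 6761/3108365393 - I*√155805/105684423362 ≈ 2.1751e-6 - 3.7349e-9*I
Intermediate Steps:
1/(K + √(-311566 - 311654)) = 1/(459748 + √(-311566 - 311654)) = 1/(459748 + √(-623220)) = 1/(459748 + 2*I*√155805)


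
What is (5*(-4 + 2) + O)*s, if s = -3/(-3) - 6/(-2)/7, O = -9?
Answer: -190/7 ≈ -27.143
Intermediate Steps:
s = 10/7 (s = -3*(-⅓) - 6*(-½)*(⅐) = 1 + 3*(⅐) = 1 + 3/7 = 10/7 ≈ 1.4286)
(5*(-4 + 2) + O)*s = (5*(-4 + 2) - 9)*(10/7) = (5*(-2) - 9)*(10/7) = (-10 - 9)*(10/7) = -19*10/7 = -190/7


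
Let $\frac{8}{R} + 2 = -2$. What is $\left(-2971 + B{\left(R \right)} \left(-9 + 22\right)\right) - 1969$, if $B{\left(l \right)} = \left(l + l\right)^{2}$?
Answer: $-4732$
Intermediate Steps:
$R = -2$ ($R = \frac{8}{-2 - 2} = \frac{8}{-4} = 8 \left(- \frac{1}{4}\right) = -2$)
$B{\left(l \right)} = 4 l^{2}$ ($B{\left(l \right)} = \left(2 l\right)^{2} = 4 l^{2}$)
$\left(-2971 + B{\left(R \right)} \left(-9 + 22\right)\right) - 1969 = \left(-2971 + 4 \left(-2\right)^{2} \left(-9 + 22\right)\right) - 1969 = \left(-2971 + 4 \cdot 4 \cdot 13\right) - 1969 = \left(-2971 + 16 \cdot 13\right) - 1969 = \left(-2971 + 208\right) - 1969 = -2763 - 1969 = -4732$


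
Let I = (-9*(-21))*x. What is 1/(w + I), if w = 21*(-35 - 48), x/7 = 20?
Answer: 1/24717 ≈ 4.0458e-5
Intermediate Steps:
x = 140 (x = 7*20 = 140)
w = -1743 (w = 21*(-83) = -1743)
I = 26460 (I = -9*(-21)*140 = 189*140 = 26460)
1/(w + I) = 1/(-1743 + 26460) = 1/24717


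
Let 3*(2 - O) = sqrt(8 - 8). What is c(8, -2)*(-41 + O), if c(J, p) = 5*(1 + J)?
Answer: -1755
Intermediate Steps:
c(J, p) = 5 + 5*J
O = 2 (O = 2 - sqrt(8 - 8)/3 = 2 - sqrt(0)/3 = 2 - 1/3*0 = 2 + 0 = 2)
c(8, -2)*(-41 + O) = (5 + 5*8)*(-41 + 2) = (5 + 40)*(-39) = 45*(-39) = -1755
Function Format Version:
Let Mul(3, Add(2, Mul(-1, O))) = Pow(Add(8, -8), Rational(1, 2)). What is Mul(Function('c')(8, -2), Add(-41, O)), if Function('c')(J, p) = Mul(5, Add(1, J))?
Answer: -1755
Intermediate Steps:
Function('c')(J, p) = Add(5, Mul(5, J))
O = 2 (O = Add(2, Mul(Rational(-1, 3), Pow(Add(8, -8), Rational(1, 2)))) = Add(2, Mul(Rational(-1, 3), Pow(0, Rational(1, 2)))) = Add(2, Mul(Rational(-1, 3), 0)) = Add(2, 0) = 2)
Mul(Function('c')(8, -2), Add(-41, O)) = Mul(Add(5, Mul(5, 8)), Add(-41, 2)) = Mul(Add(5, 40), -39) = Mul(45, -39) = -1755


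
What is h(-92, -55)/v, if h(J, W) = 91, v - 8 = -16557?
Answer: -7/1273 ≈ -0.0054988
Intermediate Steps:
v = -16549 (v = 8 - 16557 = -16549)
h(-92, -55)/v = 91/(-16549) = 91*(-1/16549) = -7/1273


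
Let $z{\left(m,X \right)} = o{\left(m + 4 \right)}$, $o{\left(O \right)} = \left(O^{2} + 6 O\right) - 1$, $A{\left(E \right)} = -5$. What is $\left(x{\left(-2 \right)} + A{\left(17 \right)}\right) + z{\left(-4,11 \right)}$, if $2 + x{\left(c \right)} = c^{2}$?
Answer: $-4$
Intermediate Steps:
$o{\left(O \right)} = -1 + O^{2} + 6 O$
$z{\left(m,X \right)} = 23 + \left(4 + m\right)^{2} + 6 m$ ($z{\left(m,X \right)} = -1 + \left(m + 4\right)^{2} + 6 \left(m + 4\right) = -1 + \left(4 + m\right)^{2} + 6 \left(4 + m\right) = -1 + \left(4 + m\right)^{2} + \left(24 + 6 m\right) = 23 + \left(4 + m\right)^{2} + 6 m$)
$x{\left(c \right)} = -2 + c^{2}$
$\left(x{\left(-2 \right)} + A{\left(17 \right)}\right) + z{\left(-4,11 \right)} = \left(\left(-2 + \left(-2\right)^{2}\right) - 5\right) + \left(39 + \left(-4\right)^{2} + 14 \left(-4\right)\right) = \left(\left(-2 + 4\right) - 5\right) + \left(39 + 16 - 56\right) = \left(2 - 5\right) - 1 = -3 - 1 = -4$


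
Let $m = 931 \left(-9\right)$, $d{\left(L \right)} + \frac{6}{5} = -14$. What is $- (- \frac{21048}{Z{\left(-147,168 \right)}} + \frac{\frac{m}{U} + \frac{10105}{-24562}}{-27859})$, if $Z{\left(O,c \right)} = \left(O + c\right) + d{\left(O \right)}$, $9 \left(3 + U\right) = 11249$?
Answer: $\frac{202032078652247693}{55672089454501} \approx 3629.0$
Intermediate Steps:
$U = \frac{11222}{9}$ ($U = -3 + \frac{1}{9} \cdot 11249 = -3 + \frac{11249}{9} = \frac{11222}{9} \approx 1246.9$)
$d{\left(L \right)} = - \frac{76}{5}$ ($d{\left(L \right)} = - \frac{6}{5} - 14 = - \frac{76}{5}$)
$Z{\left(O,c \right)} = - \frac{76}{5} + O + c$ ($Z{\left(O,c \right)} = \left(O + c\right) - \frac{76}{5} = - \frac{76}{5} + O + c$)
$m = -8379$
$- (- \frac{21048}{Z{\left(-147,168 \right)}} + \frac{\frac{m}{U} + \frac{10105}{-24562}}{-27859}) = - (- \frac{21048}{- \frac{76}{5} - 147 + 168} + \frac{- \frac{8379}{\frac{11222}{9}} + \frac{10105}{-24562}}{-27859}) = - (- \frac{21048}{\frac{29}{5}} + \left(\left(-8379\right) \frac{9}{11222} + 10105 \left(- \frac{1}{24562}\right)\right) \left(- \frac{1}{27859}\right)) = - (\left(-21048\right) \frac{5}{29} + \left(- \frac{75411}{11222} - \frac{10105}{24562}\right) \left(- \frac{1}{27859}\right)) = - (- \frac{105240}{29} - - \frac{491410823}{1919727222569}) = - (- \frac{105240}{29} + \frac{491410823}{1919727222569}) = \left(-1\right) \left(- \frac{202032078652247693}{55672089454501}\right) = \frac{202032078652247693}{55672089454501}$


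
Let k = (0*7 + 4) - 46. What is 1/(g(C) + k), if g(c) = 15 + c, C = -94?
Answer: -1/121 ≈ -0.0082645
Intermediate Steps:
k = -42 (k = (0 + 4) - 46 = 4 - 46 = -42)
1/(g(C) + k) = 1/((15 - 94) - 42) = 1/(-79 - 42) = 1/(-121) = -1/121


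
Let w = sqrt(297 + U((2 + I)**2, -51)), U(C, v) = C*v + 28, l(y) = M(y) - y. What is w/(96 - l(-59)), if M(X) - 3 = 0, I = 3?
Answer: 5*I*sqrt(38)/34 ≈ 0.90653*I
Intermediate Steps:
M(X) = 3 (M(X) = 3 + 0 = 3)
l(y) = 3 - y
U(C, v) = 28 + C*v
w = 5*I*sqrt(38) (w = sqrt(297 + (28 + (2 + 3)**2*(-51))) = sqrt(297 + (28 + 5**2*(-51))) = sqrt(297 + (28 + 25*(-51))) = sqrt(297 + (28 - 1275)) = sqrt(297 - 1247) = sqrt(-950) = 5*I*sqrt(38) ≈ 30.822*I)
w/(96 - l(-59)) = (5*I*sqrt(38))/(96 - (3 - 1*(-59))) = (5*I*sqrt(38))/(96 - (3 + 59)) = (5*I*sqrt(38))/(96 - 1*62) = (5*I*sqrt(38))/(96 - 62) = (5*I*sqrt(38))/34 = (5*I*sqrt(38))*(1/34) = 5*I*sqrt(38)/34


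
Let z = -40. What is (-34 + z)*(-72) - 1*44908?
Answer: -39580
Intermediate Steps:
(-34 + z)*(-72) - 1*44908 = (-34 - 40)*(-72) - 1*44908 = -74*(-72) - 44908 = 5328 - 44908 = -39580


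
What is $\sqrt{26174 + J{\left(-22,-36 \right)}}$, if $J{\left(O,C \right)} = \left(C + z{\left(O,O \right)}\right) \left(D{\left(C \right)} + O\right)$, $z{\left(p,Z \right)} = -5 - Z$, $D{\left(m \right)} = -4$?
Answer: $2 \sqrt{6667} \approx 163.3$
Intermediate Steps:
$J{\left(O,C \right)} = \left(-4 + O\right) \left(-5 + C - O\right)$ ($J{\left(O,C \right)} = \left(C - \left(5 + O\right)\right) \left(-4 + O\right) = \left(-5 + C - O\right) \left(-4 + O\right) = \left(-4 + O\right) \left(-5 + C - O\right)$)
$\sqrt{26174 + J{\left(-22,-36 \right)}} = \sqrt{26174 - -494} = \sqrt{26174 + \left(20 + 22 - 484 + 144 + 792\right)} = \sqrt{26174 + 494} = \sqrt{26668} = 2 \sqrt{6667}$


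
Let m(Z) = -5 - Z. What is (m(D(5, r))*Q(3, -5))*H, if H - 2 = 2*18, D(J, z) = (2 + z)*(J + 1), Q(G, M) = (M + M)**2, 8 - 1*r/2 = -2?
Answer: -520600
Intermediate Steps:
r = 20 (r = 16 - 2*(-2) = 16 + 4 = 20)
Q(G, M) = 4*M**2 (Q(G, M) = (2*M)**2 = 4*M**2)
D(J, z) = (1 + J)*(2 + z) (D(J, z) = (2 + z)*(1 + J) = (1 + J)*(2 + z))
H = 38 (H = 2 + 2*18 = 2 + 36 = 38)
(m(D(5, r))*Q(3, -5))*H = ((-5 - (2 + 20 + 2*5 + 5*20))*(4*(-5)**2))*38 = ((-5 - (2 + 20 + 10 + 100))*(4*25))*38 = ((-5 - 1*132)*100)*38 = ((-5 - 132)*100)*38 = -137*100*38 = -13700*38 = -520600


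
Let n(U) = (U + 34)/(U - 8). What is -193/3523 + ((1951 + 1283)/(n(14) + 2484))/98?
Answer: -364697/8779316 ≈ -0.041541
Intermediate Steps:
n(U) = (34 + U)/(-8 + U)
-193/3523 + ((1951 + 1283)/(n(14) + 2484))/98 = -193/3523 + ((1951 + 1283)/((34 + 14)/(-8 + 14) + 2484))/98 = -193*1/3523 + (3234/(48/6 + 2484))*(1/98) = -193/3523 + (3234/((⅙)*48 + 2484))*(1/98) = -193/3523 + (3234/(8 + 2484))*(1/98) = -193/3523 + (3234/2492)*(1/98) = -193/3523 + (3234*(1/2492))*(1/98) = -193/3523 + (231/178)*(1/98) = -193/3523 + 33/2492 = -364697/8779316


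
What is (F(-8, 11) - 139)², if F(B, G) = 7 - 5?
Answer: 18769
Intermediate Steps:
F(B, G) = 2
(F(-8, 11) - 139)² = (2 - 139)² = (-137)² = 18769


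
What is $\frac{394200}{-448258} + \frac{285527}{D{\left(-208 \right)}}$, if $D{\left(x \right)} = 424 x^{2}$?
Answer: $- \frac{3551594904617}{4111408031744} \approx -0.86384$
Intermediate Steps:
$\frac{394200}{-448258} + \frac{285527}{D{\left(-208 \right)}} = \frac{394200}{-448258} + \frac{285527}{424 \left(-208\right)^{2}} = 394200 \left(- \frac{1}{448258}\right) + \frac{285527}{424 \cdot 43264} = - \frac{197100}{224129} + \frac{285527}{18343936} = - \frac{3551594904617}{4111408031744}$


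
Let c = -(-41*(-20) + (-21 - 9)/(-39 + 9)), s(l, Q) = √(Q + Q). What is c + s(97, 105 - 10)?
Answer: -821 + √190 ≈ -807.22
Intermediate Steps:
s(l, Q) = √2*√Q (s(l, Q) = √(2*Q) = √2*√Q)
c = -821 (c = -(820 - 30/(-30)) = -(820 - 30*(-1/30)) = -(820 + 1) = -1*821 = -821)
c + s(97, 105 - 10) = -821 + √2*√(105 - 10) = -821 + √2*√95 = -821 + √190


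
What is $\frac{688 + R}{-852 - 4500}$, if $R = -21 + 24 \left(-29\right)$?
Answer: $\frac{29}{5352} \approx 0.0054185$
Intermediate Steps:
$R = -717$ ($R = -21 - 696 = -717$)
$\frac{688 + R}{-852 - 4500} = \frac{688 - 717}{-852 - 4500} = - \frac{29}{-5352} = \left(-29\right) \left(- \frac{1}{5352}\right) = \frac{29}{5352}$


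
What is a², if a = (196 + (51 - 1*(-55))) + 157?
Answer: 210681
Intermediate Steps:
a = 459 (a = (196 + (51 + 55)) + 157 = (196 + 106) + 157 = 302 + 157 = 459)
a² = 459² = 210681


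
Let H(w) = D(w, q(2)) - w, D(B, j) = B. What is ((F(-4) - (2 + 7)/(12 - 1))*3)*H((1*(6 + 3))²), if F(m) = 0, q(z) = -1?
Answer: 0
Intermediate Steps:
H(w) = 0 (H(w) = w - w = 0)
((F(-4) - (2 + 7)/(12 - 1))*3)*H((1*(6 + 3))²) = ((0 - (2 + 7)/(12 - 1))*3)*0 = ((0 - 9/11)*3)*0 = -9/11*3*0 = -27/11*0 = 0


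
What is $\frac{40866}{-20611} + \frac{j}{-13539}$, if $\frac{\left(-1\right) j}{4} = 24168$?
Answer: $\frac{479740606}{93017443} \approx 5.1575$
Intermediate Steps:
$j = -96672$ ($j = \left(-4\right) 24168 = -96672$)
$\frac{40866}{-20611} + \frac{j}{-13539} = \frac{40866}{-20611} - \frac{96672}{-13539} = 40866 \left(- \frac{1}{20611}\right) - - \frac{32224}{4513} = - \frac{40866}{20611} + \frac{32224}{4513} = \frac{479740606}{93017443}$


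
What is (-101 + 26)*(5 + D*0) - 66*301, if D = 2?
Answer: -20241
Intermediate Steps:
(-101 + 26)*(5 + D*0) - 66*301 = (-101 + 26)*(5 + 2*0) - 66*301 = -75*(5 + 0) - 19866 = -75*5 - 19866 = -375 - 19866 = -20241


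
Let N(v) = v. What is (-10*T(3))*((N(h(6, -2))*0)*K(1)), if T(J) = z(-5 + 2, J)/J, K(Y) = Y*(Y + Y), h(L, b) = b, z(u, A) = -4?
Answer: 0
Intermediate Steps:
K(Y) = 2*Y² (K(Y) = Y*(2*Y) = 2*Y²)
T(J) = -4/J
(-10*T(3))*((N(h(6, -2))*0)*K(1)) = (-(-40)/3)*((-2*0)*(2*1²)) = (-(-40)/3)*(0*(2*1)) = (-10*(-4/3))*(0*2) = (40/3)*0 = 0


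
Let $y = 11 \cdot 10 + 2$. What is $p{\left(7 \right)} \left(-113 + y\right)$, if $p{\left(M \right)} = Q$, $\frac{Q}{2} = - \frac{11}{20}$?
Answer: $\frac{11}{10} \approx 1.1$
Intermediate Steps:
$Q = - \frac{11}{10}$ ($Q = 2 \left(- \frac{11}{20}\right) = - \frac{11}{10} \approx -1.1$)
$p{\left(M \right)} = - \frac{11}{10}$
$y = 112$ ($y = 110 + 2 = 112$)
$p{\left(7 \right)} \left(-113 + y\right) = - \frac{11 \left(-113 + 112\right)}{10} = \left(- \frac{11}{10}\right) \left(-1\right) = \frac{11}{10}$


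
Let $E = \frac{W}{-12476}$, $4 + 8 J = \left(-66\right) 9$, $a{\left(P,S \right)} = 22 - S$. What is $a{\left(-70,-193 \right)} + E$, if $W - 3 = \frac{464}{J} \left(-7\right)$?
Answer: $\frac{802005771}{3730324} \approx 215.0$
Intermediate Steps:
$J = - \frac{299}{4}$ ($J = - \frac{1}{2} + \frac{\left(-66\right) 9}{8} = - \frac{1}{2} + \frac{1}{8} \left(-594\right) = - \frac{1}{2} - \frac{297}{4} = - \frac{299}{4} \approx -74.75$)
$W = \frac{13889}{299}$ ($W = 3 + \frac{464}{- \frac{299}{4}} \left(-7\right) = 3 + 464 \left(- \frac{4}{299}\right) \left(-7\right) = 3 - - \frac{12992}{299} = 3 + \frac{12992}{299} = \frac{13889}{299} \approx 46.451$)
$E = - \frac{13889}{3730324}$ ($E = \frac{13889}{299 \left(-12476\right)} = \frac{13889}{299} \left(- \frac{1}{12476}\right) = - \frac{13889}{3730324} \approx -0.0037233$)
$a{\left(-70,-193 \right)} + E = \left(22 - -193\right) - \frac{13889}{3730324} = \left(22 + 193\right) - \frac{13889}{3730324} = 215 - \frac{13889}{3730324} = \frac{802005771}{3730324}$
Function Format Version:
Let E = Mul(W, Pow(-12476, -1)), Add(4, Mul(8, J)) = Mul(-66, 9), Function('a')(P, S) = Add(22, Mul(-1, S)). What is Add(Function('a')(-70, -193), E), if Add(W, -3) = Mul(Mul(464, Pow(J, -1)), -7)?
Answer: Rational(802005771, 3730324) ≈ 215.00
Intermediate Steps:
J = Rational(-299, 4) (J = Add(Rational(-1, 2), Mul(Rational(1, 8), Mul(-66, 9))) = Add(Rational(-1, 2), Mul(Rational(1, 8), -594)) = Add(Rational(-1, 2), Rational(-297, 4)) = Rational(-299, 4) ≈ -74.750)
W = Rational(13889, 299) (W = Add(3, Mul(Mul(464, Pow(Rational(-299, 4), -1)), -7)) = Add(3, Mul(Mul(464, Rational(-4, 299)), -7)) = Add(3, Mul(Rational(-1856, 299), -7)) = Add(3, Rational(12992, 299)) = Rational(13889, 299) ≈ 46.451)
E = Rational(-13889, 3730324) (E = Mul(Rational(13889, 299), Pow(-12476, -1)) = Mul(Rational(13889, 299), Rational(-1, 12476)) = Rational(-13889, 3730324) ≈ -0.0037233)
Add(Function('a')(-70, -193), E) = Add(Add(22, Mul(-1, -193)), Rational(-13889, 3730324)) = Add(Add(22, 193), Rational(-13889, 3730324)) = Add(215, Rational(-13889, 3730324)) = Rational(802005771, 3730324)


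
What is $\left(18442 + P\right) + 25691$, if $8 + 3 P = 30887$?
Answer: $54426$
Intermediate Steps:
$P = 10293$ ($P = - \frac{8}{3} + \frac{1}{3} \cdot 30887 = - \frac{8}{3} + \frac{30887}{3} = 10293$)
$\left(18442 + P\right) + 25691 = \left(18442 + 10293\right) + 25691 = 28735 + 25691 = 54426$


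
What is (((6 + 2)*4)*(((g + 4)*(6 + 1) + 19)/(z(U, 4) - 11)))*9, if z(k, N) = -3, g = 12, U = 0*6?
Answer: -18864/7 ≈ -2694.9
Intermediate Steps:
U = 0
(((6 + 2)*4)*(((g + 4)*(6 + 1) + 19)/(z(U, 4) - 11)))*9 = (((6 + 2)*4)*(((12 + 4)*(6 + 1) + 19)/(-3 - 11)))*9 = ((8*4)*((16*7 + 19)/(-14)))*9 = (32*((112 + 19)*(-1/14)))*9 = (32*(131*(-1/14)))*9 = (32*(-131/14))*9 = -2096/7*9 = -18864/7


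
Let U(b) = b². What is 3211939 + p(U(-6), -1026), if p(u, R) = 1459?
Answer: 3213398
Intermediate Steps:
3211939 + p(U(-6), -1026) = 3211939 + 1459 = 3213398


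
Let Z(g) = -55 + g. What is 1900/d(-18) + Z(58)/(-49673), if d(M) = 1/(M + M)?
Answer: -3397633203/49673 ≈ -68400.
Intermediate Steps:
d(M) = 1/(2*M)
1900/d(-18) + Z(58)/(-49673) = 1900/(((½)/(-18))) + (-55 + 58)/(-49673) = 1900/(((½)*(-1/18))) + 3*(-1/49673) = 1900/(-1/36) - 3/49673 = 1900*(-36) - 3/49673 = -68400 - 3/49673 = -3397633203/49673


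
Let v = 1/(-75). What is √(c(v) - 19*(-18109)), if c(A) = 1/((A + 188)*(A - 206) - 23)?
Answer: √1021723978106430431806/54493256 ≈ 586.58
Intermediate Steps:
v = -1/75 ≈ -0.013333
c(A) = 1/(-23 + (-206 + A)*(188 + A)) (c(A) = 1/((188 + A)*(-206 + A) - 23) = 1/((-206 + A)*(188 + A) - 23) = 1/(-23 + (-206 + A)*(188 + A)))
√(c(v) - 19*(-18109)) = √(1/(-38751 + (-1/75)² - 18*(-1/75)) - 19*(-18109)) = √(1/(-38751 + 1/5625 + 6/25) + 344071) = √(1/(-217973024/5625) + 344071) = √(-5625/217973024 + 344071) = √(74998196335079/217973024) = √1021723978106430431806/54493256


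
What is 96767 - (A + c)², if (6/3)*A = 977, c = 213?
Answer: -1581341/4 ≈ -3.9534e+5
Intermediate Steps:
A = 977/2 (A = (½)*977 = 977/2 ≈ 488.50)
96767 - (A + c)² = 96767 - (977/2 + 213)² = 96767 - (1403/2)² = 96767 - 1*1968409/4 = 96767 - 1968409/4 = -1581341/4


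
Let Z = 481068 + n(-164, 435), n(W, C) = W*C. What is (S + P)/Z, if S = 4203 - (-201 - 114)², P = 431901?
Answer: 112293/136576 ≈ 0.82220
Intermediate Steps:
n(W, C) = C*W
S = -95022 (S = 4203 - 1*(-315)² = 4203 - 1*99225 = 4203 - 99225 = -95022)
Z = 409728 (Z = 481068 + 435*(-164) = 481068 - 71340 = 409728)
(S + P)/Z = (-95022 + 431901)/409728 = 336879*(1/409728) = 112293/136576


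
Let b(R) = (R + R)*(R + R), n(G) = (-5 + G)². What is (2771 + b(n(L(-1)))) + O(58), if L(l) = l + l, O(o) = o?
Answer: 12433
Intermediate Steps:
L(l) = 2*l
b(R) = 4*R² (b(R) = (2*R)*(2*R) = 4*R²)
(2771 + b(n(L(-1)))) + O(58) = (2771 + 4*((-5 + 2*(-1))²)²) + 58 = (2771 + 4*((-5 - 2)²)²) + 58 = (2771 + 4*((-7)²)²) + 58 = (2771 + 4*49²) + 58 = (2771 + 4*2401) + 58 = (2771 + 9604) + 58 = 12375 + 58 = 12433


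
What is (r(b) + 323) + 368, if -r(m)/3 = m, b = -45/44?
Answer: 30539/44 ≈ 694.07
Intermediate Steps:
b = -45/44 (b = -45*1/44 = -45/44 ≈ -1.0227)
r(m) = -3*m
(r(b) + 323) + 368 = (-3*(-45/44) + 323) + 368 = (135/44 + 323) + 368 = 14347/44 + 368 = 30539/44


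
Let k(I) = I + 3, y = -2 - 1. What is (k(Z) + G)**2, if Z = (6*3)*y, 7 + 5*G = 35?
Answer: 51529/25 ≈ 2061.2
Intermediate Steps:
y = -3
G = 28/5 (G = -7/5 + (1/5)*35 = -7/5 + 7 = 28/5 ≈ 5.6000)
Z = -54 (Z = (6*3)*(-3) = 18*(-3) = -54)
k(I) = 3 + I
(k(Z) + G)**2 = ((3 - 54) + 28/5)**2 = (-51 + 28/5)**2 = (-227/5)**2 = 51529/25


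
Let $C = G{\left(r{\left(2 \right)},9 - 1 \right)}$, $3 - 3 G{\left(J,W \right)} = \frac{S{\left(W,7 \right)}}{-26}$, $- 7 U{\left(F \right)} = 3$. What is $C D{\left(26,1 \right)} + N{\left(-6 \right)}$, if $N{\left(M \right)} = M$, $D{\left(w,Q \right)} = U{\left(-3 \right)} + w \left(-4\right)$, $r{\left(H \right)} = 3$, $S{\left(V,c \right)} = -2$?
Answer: $- \frac{29416}{273} \approx -107.75$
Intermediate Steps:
$U{\left(F \right)} = - \frac{3}{7}$ ($U{\left(F \right)} = \left(- \frac{1}{7}\right) 3 = - \frac{3}{7}$)
$G{\left(J,W \right)} = \frac{38}{39}$ ($G{\left(J,W \right)} = 1 - \frac{\left(-2\right) \frac{1}{-26}}{3} = 1 - \frac{\left(-2\right) \left(- \frac{1}{26}\right)}{3} = 1 - \frac{1}{39} = \frac{38}{39}$)
$C = \frac{38}{39} \approx 0.97436$
$D{\left(w,Q \right)} = - \frac{3}{7} - 4 w$ ($D{\left(w,Q \right)} = - \frac{3}{7} + w \left(-4\right) = - \frac{3}{7} - 4 w$)
$C D{\left(26,1 \right)} + N{\left(-6 \right)} = \frac{38 \left(- \frac{3}{7} - 104\right)}{39} - 6 = \frac{38}{39} \left(- \frac{731}{7}\right) - 6 = - \frac{27778}{273} - 6 = - \frac{29416}{273}$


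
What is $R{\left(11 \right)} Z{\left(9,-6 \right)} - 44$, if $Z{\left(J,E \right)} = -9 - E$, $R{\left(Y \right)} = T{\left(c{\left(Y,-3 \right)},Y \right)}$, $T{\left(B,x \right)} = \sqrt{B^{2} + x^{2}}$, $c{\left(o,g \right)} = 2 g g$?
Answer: $-44 - 3 \sqrt{445} \approx -107.29$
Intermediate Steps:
$c{\left(o,g \right)} = 2 g^{2}$
$R{\left(Y \right)} = \sqrt{324 + Y^{2}}$ ($R{\left(Y \right)} = \sqrt{\left(2 \left(-3\right)^{2}\right)^{2} + Y^{2}} = \sqrt{\left(2 \cdot 9\right)^{2} + Y^{2}} = \sqrt{18^{2} + Y^{2}} = \sqrt{324 + Y^{2}}$)
$R{\left(11 \right)} Z{\left(9,-6 \right)} - 44 = \sqrt{324 + 11^{2}} \left(-9 - -6\right) - 44 = \sqrt{324 + 121} \left(-9 + 6\right) - 44 = \sqrt{445} \left(-3\right) - 44 = - 3 \sqrt{445} - 44 = -44 - 3 \sqrt{445}$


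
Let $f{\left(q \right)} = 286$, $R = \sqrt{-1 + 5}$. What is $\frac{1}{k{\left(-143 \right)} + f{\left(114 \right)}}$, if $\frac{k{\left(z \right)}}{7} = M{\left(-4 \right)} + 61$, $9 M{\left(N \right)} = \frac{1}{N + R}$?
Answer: $\frac{18}{12827} \approx 0.0014033$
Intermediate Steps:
$R = 2$ ($R = \sqrt{4} = 2$)
$M{\left(N \right)} = \frac{1}{9 \left(2 + N\right)}$ ($M{\left(N \right)} = \frac{1}{9 \left(N + 2\right)} = \frac{1}{9 \left(2 + N\right)}$)
$k{\left(z \right)} = \frac{7679}{18}$ ($k{\left(z \right)} = 7 \left(\frac{1}{9 \left(2 - 4\right)} + 61\right) = 7 \left(\frac{1}{9 \left(-2\right)} + 61\right) = 7 \left(\frac{1}{9} \left(- \frac{1}{2}\right) + 61\right) = 7 \left(- \frac{1}{18} + 61\right) = 7 \cdot \frac{1097}{18} = \frac{7679}{18}$)
$\frac{1}{k{\left(-143 \right)} + f{\left(114 \right)}} = \frac{1}{\frac{7679}{18} + 286} = \frac{1}{\frac{12827}{18}} = \frac{18}{12827}$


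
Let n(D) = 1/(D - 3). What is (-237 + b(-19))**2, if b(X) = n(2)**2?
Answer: 55696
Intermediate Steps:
n(D) = 1/(-3 + D)
b(X) = 1 (b(X) = (1/(-3 + 2))**2 = (1/(-1))**2 = (-1)**2 = 1)
(-237 + b(-19))**2 = (-237 + 1)**2 = (-236)**2 = 55696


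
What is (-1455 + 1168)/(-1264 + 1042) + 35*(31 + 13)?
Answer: 342167/222 ≈ 1541.3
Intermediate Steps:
(-1455 + 1168)/(-1264 + 1042) + 35*(31 + 13) = -287/(-222) + 35*44 = -287*(-1/222) + 1540 = 287/222 + 1540 = 342167/222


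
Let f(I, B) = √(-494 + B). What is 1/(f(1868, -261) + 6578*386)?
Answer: 2539108/6447069436419 - I*√755/6447069436419 ≈ 3.9384e-7 - 4.262e-12*I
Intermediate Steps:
1/(f(1868, -261) + 6578*386) = 1/(√(-494 - 261) + 6578*386) = 1/(√(-755) + 2539108) = 1/(I*√755 + 2539108) = 1/(2539108 + I*√755)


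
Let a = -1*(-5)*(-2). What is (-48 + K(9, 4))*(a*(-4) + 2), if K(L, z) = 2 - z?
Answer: -2100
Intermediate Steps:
a = -10 (a = 5*(-2) = -10)
(-48 + K(9, 4))*(a*(-4) + 2) = (-48 + (2 - 1*4))*(-10*(-4) + 2) = (-48 + (2 - 4))*(40 + 2) = (-48 - 2)*42 = -50*42 = -2100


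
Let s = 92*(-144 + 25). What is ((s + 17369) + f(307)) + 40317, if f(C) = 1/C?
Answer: 14348567/307 ≈ 46738.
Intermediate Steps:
s = -10948 (s = 92*(-119) = -10948)
((s + 17369) + f(307)) + 40317 = ((-10948 + 17369) + 1/307) + 40317 = (6421 + 1/307) + 40317 = 1971248/307 + 40317 = 14348567/307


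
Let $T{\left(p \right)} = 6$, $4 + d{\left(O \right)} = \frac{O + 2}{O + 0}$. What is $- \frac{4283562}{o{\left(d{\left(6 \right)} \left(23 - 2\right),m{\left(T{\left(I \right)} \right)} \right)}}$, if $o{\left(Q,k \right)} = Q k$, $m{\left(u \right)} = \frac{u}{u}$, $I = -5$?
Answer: $\frac{2141781}{28} \approx 76492.0$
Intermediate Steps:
$d{\left(O \right)} = -4 + \frac{2 + O}{O}$ ($d{\left(O \right)} = -4 + \frac{O + 2}{O + 0} = -4 + \frac{2 + O}{O}$)
$m{\left(u \right)} = 1$
$- \frac{4283562}{o{\left(d{\left(6 \right)} \left(23 - 2\right),m{\left(T{\left(I \right)} \right)} \right)}} = - \frac{4283562}{\left(-3 + \frac{2}{6}\right) \left(23 - 2\right) 1} = - \frac{4283562}{\left(-3 + 2 \cdot \frac{1}{6}\right) 21 \cdot 1} = - \frac{4283562}{\left(-3 + \frac{1}{3}\right) 21 \cdot 1} = - \frac{4283562}{\left(- \frac{8}{3}\right) 21 \cdot 1} = - \frac{4283562}{\left(-56\right) 1} = - \frac{4283562}{-56} = \left(-4283562\right) \left(- \frac{1}{56}\right) = \frac{2141781}{28}$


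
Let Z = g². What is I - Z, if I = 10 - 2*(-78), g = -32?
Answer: -858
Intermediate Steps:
I = 166 (I = 10 + 156 = 166)
Z = 1024 (Z = (-32)² = 1024)
I - Z = 166 - 1*1024 = 166 - 1024 = -858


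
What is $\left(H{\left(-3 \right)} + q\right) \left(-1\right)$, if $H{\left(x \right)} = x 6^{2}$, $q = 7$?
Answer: $101$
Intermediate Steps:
$H{\left(x \right)} = 36 x$ ($H{\left(x \right)} = x 36 = 36 x$)
$\left(H{\left(-3 \right)} + q\right) \left(-1\right) = \left(36 \left(-3\right) + 7\right) \left(-1\right) = \left(-108 + 7\right) \left(-1\right) = \left(-101\right) \left(-1\right) = 101$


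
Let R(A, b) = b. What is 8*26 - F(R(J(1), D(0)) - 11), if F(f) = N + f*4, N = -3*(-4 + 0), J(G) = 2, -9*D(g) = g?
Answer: 240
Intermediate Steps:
D(g) = -g/9
N = 12 (N = -3*(-4) = 12)
F(f) = 12 + 4*f (F(f) = 12 + f*4 = 12 + 4*f)
8*26 - F(R(J(1), D(0)) - 11) = 8*26 - (12 + 4*(-⅑*0 - 11)) = 208 - (12 + 4*(0 - 11)) = 208 - (12 + 4*(-11)) = 208 - (12 - 44) = 208 - 1*(-32) = 208 + 32 = 240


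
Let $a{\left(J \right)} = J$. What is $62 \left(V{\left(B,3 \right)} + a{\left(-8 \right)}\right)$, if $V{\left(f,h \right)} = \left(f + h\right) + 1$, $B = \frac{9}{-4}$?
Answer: $- \frac{775}{2} \approx -387.5$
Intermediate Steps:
$B = - \frac{9}{4}$ ($B = 9 \left(- \frac{1}{4}\right) = - \frac{9}{4} \approx -2.25$)
$V{\left(f,h \right)} = 1 + f + h$
$62 \left(V{\left(B,3 \right)} + a{\left(-8 \right)}\right) = 62 \left(\left(1 - \frac{9}{4} + 3\right) - 8\right) = 62 \left(\frac{7}{4} - 8\right) = 62 \left(- \frac{25}{4}\right) = - \frac{775}{2}$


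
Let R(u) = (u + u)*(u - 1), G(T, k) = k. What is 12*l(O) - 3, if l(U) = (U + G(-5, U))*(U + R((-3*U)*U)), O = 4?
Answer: 451965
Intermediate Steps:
R(u) = 2*u*(-1 + u) (R(u) = (2*u)*(-1 + u) = 2*u*(-1 + u))
l(U) = 2*U*(U - 6*U**2*(-1 - 3*U**2)) (l(U) = (U + U)*(U + 2*((-3*U)*U)*(-1 + (-3*U)*U)) = (2*U)*(U + 2*(-3*U**2)*(-1 - 3*U**2)) = (2*U)*(U - 6*U**2*(-1 - 3*U**2)) = 2*U*(U - 6*U**2*(-1 - 3*U**2)))
12*l(O) - 3 = 12*(4**2*(2 + 12*4 + 36*4**3)) - 3 = 12*(16*(2 + 48 + 36*64)) - 3 = 12*(16*(2 + 48 + 2304)) - 3 = 12*(16*2354) - 3 = 12*37664 - 3 = 451968 - 3 = 451965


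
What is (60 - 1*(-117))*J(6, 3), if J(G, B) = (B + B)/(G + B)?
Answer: 118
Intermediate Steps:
J(G, B) = 2*B/(B + G) (J(G, B) = (2*B)/(B + G) = 2*B/(B + G))
(60 - 1*(-117))*J(6, 3) = (60 - 1*(-117))*(2*3/(3 + 6)) = (60 + 117)*(2*3/9) = 177*(2*3*(⅑)) = 177*(⅔) = 118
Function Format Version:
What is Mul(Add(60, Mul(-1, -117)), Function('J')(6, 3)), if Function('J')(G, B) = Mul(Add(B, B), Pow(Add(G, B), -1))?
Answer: 118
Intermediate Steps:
Function('J')(G, B) = Mul(2, B, Pow(Add(B, G), -1)) (Function('J')(G, B) = Mul(Mul(2, B), Pow(Add(B, G), -1)) = Mul(2, B, Pow(Add(B, G), -1)))
Mul(Add(60, Mul(-1, -117)), Function('J')(6, 3)) = Mul(Add(60, Mul(-1, -117)), Mul(2, 3, Pow(Add(3, 6), -1))) = Mul(Add(60, 117), Mul(2, 3, Pow(9, -1))) = Mul(177, Mul(2, 3, Rational(1, 9))) = Mul(177, Rational(2, 3)) = 118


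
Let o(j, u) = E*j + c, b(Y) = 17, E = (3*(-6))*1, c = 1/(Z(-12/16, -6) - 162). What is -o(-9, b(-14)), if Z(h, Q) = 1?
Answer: -26081/161 ≈ -161.99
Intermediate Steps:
c = -1/161 (c = 1/(1 - 162) = 1/(-161) = -1/161 ≈ -0.0062112)
E = -18 (E = -18*1 = -18)
o(j, u) = -1/161 - 18*j (o(j, u) = -18*j - 1/161 = -1/161 - 18*j)
-o(-9, b(-14)) = -(-1/161 - 18*(-9)) = -(-1/161 + 162) = -1*26081/161 = -26081/161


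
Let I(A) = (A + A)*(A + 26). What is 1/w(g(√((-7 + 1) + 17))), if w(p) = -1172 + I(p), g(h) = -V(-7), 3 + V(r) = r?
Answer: -1/452 ≈ -0.0022124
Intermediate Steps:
V(r) = -3 + r
g(h) = 10 (g(h) = -(-3 - 7) = -1*(-10) = 10)
I(A) = 2*A*(26 + A) (I(A) = (2*A)*(26 + A) = 2*A*(26 + A))
w(p) = -1172 + 2*p*(26 + p)
1/w(g(√((-7 + 1) + 17))) = 1/(-1172 + 2*10*(26 + 10)) = 1/(-1172 + 2*10*36) = 1/(-1172 + 720) = 1/(-452) = -1/452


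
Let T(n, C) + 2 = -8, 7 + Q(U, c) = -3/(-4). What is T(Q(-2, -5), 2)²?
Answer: 100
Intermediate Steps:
Q(U, c) = -25/4 (Q(U, c) = -7 - 3/(-4) = -7 - 3*(-¼) = -7 + ¾ = -25/4)
T(n, C) = -10 (T(n, C) = -2 - 8 = -10)
T(Q(-2, -5), 2)² = (-10)² = 100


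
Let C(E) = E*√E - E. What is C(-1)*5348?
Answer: 5348 - 5348*I ≈ 5348.0 - 5348.0*I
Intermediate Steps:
C(E) = E^(3/2) - E
C(-1)*5348 = ((-1)^(3/2) - 1*(-1))*5348 = (-I + 1)*5348 = (1 - I)*5348 = 5348 - 5348*I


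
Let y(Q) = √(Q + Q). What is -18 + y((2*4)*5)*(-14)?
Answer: -18 - 56*√5 ≈ -143.22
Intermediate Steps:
y(Q) = √2*√Q (y(Q) = √(2*Q) = √2*√Q)
-18 + y((2*4)*5)*(-14) = -18 + (√2*√((2*4)*5))*(-14) = -18 + (√2*√(8*5))*(-14) = -18 + (√2*√40)*(-14) = -18 + (√2*(2*√10))*(-14) = -18 + (4*√5)*(-14) = -18 - 56*√5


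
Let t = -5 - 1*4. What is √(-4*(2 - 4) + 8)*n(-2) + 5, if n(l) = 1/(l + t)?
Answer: 51/11 ≈ 4.6364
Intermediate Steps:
t = -9 (t = -5 - 4 = -9)
n(l) = 1/(-9 + l) (n(l) = 1/(l - 9) = 1/(-9 + l))
√(-4*(2 - 4) + 8)*n(-2) + 5 = √(-4*(2 - 4) + 8)/(-9 - 2) + 5 = √(-4*(-2) + 8)/(-11) + 5 = √(8 + 8)*(-1/11) + 5 = √16*(-1/11) + 5 = 4*(-1/11) + 5 = -4/11 + 5 = 51/11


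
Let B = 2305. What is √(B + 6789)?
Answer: √9094 ≈ 95.362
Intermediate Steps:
√(B + 6789) = √(2305 + 6789) = √9094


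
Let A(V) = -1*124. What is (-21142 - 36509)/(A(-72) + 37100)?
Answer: -57651/36976 ≈ -1.5591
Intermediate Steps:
A(V) = -124
(-21142 - 36509)/(A(-72) + 37100) = (-21142 - 36509)/(-124 + 37100) = -57651/36976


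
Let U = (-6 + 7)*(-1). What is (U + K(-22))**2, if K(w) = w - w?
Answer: 1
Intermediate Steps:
K(w) = 0
U = -1 (U = 1*(-1) = -1)
(U + K(-22))**2 = (-1 + 0)**2 = (-1)**2 = 1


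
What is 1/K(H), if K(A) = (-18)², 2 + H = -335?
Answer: 1/324 ≈ 0.0030864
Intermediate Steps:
H = -337 (H = -2 - 335 = -337)
K(A) = 324
1/K(H) = 1/324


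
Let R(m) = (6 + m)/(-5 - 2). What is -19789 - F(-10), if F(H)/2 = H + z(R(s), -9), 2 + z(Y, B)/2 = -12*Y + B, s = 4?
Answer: -138555/7 ≈ -19794.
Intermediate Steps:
R(m) = -6/7 - m/7 (R(m) = (6 + m)/(-7) = (6 + m)*(-1/7) = -6/7 - m/7)
z(Y, B) = -4 - 24*Y + 2*B (z(Y, B) = -4 + 2*(-12*Y + B) = -4 + 2*(B - 12*Y) = -4 + (-24*Y + 2*B) = -4 - 24*Y + 2*B)
F(H) = 172/7 + 2*H (F(H) = 2*(H + (-4 - 24*(-6/7 - 1/7*4) + 2*(-9))) = 2*(H + (-4 - 24*(-6/7 - 4/7) - 18)) = 2*(H + (-4 - 24*(-10/7) - 18)) = 2*(H + (-4 + 240/7 - 18)) = 2*(H + 86/7) = 2*(86/7 + H) = 172/7 + 2*H)
-19789 - F(-10) = -19789 - (172/7 + 2*(-10)) = -19789 - (172/7 - 20) = -19789 - 1*32/7 = -19789 - 32/7 = -138555/7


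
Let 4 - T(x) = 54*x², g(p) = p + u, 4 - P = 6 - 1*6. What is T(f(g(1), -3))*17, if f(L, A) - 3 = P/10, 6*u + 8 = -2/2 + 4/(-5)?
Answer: -263602/25 ≈ -10544.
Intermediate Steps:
P = 4 (P = 4 - (6 - 1*6) = 4 - (6 - 6) = 4 - 1*0 = 4 + 0 = 4)
u = -49/30 (u = -4/3 + (-2/2 + 4/(-5))/6 = -4/3 + (-2*½ + 4*(-⅕))/6 = -4/3 + (-1 - ⅘)/6 = -4/3 + (⅙)*(-9/5) = -4/3 - 3/10 = -49/30 ≈ -1.6333)
g(p) = -49/30 + p (g(p) = p - 49/30 = -49/30 + p)
f(L, A) = 17/5 (f(L, A) = 3 + 4/10 = 3 + 4*(⅒) = 3 + ⅖ = 17/5)
T(x) = 4 - 54*x²
T(f(g(1), -3))*17 = (4 - 54*(17/5)²)*17 = (4 - 54*289/25)*17 = (4 - 15606/25)*17 = -15506/25*17 = -263602/25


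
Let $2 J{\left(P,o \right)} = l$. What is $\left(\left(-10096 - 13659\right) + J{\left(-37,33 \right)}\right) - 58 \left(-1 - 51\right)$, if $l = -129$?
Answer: $- \frac{41607}{2} \approx -20804.0$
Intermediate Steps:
$J{\left(P,o \right)} = - \frac{129}{2}$ ($J{\left(P,o \right)} = \frac{1}{2} \left(-129\right) = - \frac{129}{2}$)
$\left(\left(-10096 - 13659\right) + J{\left(-37,33 \right)}\right) - 58 \left(-1 - 51\right) = \left(\left(-10096 - 13659\right) - \frac{129}{2}\right) - 58 \left(-1 - 51\right) = \left(-23755 - \frac{129}{2}\right) - 58 \left(-52\right) = - \frac{47639}{2} - -3016 = - \frac{47639}{2} + 3016 = - \frac{41607}{2}$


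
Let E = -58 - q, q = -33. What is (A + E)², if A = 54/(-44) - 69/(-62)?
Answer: 73342096/116281 ≈ 630.73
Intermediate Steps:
A = -39/341 (A = 54*(-1/44) - 69*(-1/62) = -27/22 + 69/62 = -39/341 ≈ -0.11437)
E = -25 (E = -58 - 1*(-33) = -58 + 33 = -25)
(A + E)² = (-39/341 - 25)² = (-8564/341)² = 73342096/116281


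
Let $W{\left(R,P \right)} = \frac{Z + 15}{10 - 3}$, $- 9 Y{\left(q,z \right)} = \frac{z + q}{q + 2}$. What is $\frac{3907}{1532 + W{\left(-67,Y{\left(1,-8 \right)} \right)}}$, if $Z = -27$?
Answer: $\frac{27349}{10712} \approx 2.5531$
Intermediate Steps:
$Y{\left(q,z \right)} = - \frac{q + z}{9 \left(2 + q\right)}$ ($Y{\left(q,z \right)} = - \frac{\left(z + q\right) \frac{1}{q + 2}}{9} = - \frac{\left(q + z\right) \frac{1}{2 + q}}{9} = - \frac{\frac{1}{2 + q} \left(q + z\right)}{9} = - \frac{q + z}{9 \left(2 + q\right)}$)
$W{\left(R,P \right)} = - \frac{12}{7}$ ($W{\left(R,P \right)} = \frac{-27 + 15}{10 - 3} = - \frac{12}{7}$)
$\frac{3907}{1532 + W{\left(-67,Y{\left(1,-8 \right)} \right)}} = \frac{3907}{1532 - \frac{12}{7}} = \frac{3907}{\frac{10712}{7}} = 3907 \cdot \frac{7}{10712} = \frac{27349}{10712}$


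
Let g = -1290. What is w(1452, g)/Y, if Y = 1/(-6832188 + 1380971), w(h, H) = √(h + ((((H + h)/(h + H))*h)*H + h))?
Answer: -239853548*I*√966 ≈ -7.4548e+9*I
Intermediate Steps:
w(h, H) = √(2*h + H*h) (w(h, H) = √(h + ((((H + h)/(H + h))*h)*H + h)) = √(h + ((1*h)*H + h)) = √(h + (h*H + h)) = √(h + (H*h + h)) = √(h + (h + H*h)) = √(2*h + H*h))
Y = -1/5451217 (Y = 1/(-5451217) = -1/5451217 ≈ -1.8345e-7)
w(1452, g)/Y = √(1452*((-1290)² + 2*(-1290) + 2*1452 - 1290*1452)/(-1290 + 1452))/(-1/5451217) = √(1452*(1664100 - 2580 + 2904 - 1873080)/162)*(-5451217) = √(1452*(1/162)*(-208656))*(-5451217) = √(-1870176)*(-5451217) = (44*I*√966)*(-5451217) = -239853548*I*√966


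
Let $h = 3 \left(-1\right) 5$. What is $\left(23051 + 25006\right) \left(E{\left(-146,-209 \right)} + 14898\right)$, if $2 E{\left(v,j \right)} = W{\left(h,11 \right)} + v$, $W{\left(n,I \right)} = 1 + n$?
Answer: $712108626$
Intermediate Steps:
$h = -15$ ($h = \left(-3\right) 5 = -15$)
$E{\left(v,j \right)} = -7 + \frac{v}{2}$ ($E{\left(v,j \right)} = \frac{\left(1 - 15\right) + v}{2} = \frac{-14 + v}{2} = -7 + \frac{v}{2}$)
$\left(23051 + 25006\right) \left(E{\left(-146,-209 \right)} + 14898\right) = \left(23051 + 25006\right) \left(\left(-7 + \frac{1}{2} \left(-146\right)\right) + 14898\right) = 48057 \left(\left(-7 - 73\right) + 14898\right) = 48057 \left(-80 + 14898\right) = 48057 \cdot 14818 = 712108626$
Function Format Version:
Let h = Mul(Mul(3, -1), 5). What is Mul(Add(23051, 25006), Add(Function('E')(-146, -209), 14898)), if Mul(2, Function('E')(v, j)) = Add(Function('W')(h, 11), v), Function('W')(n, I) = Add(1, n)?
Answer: 712108626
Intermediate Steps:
h = -15 (h = Mul(-3, 5) = -15)
Function('E')(v, j) = Add(-7, Mul(Rational(1, 2), v)) (Function('E')(v, j) = Mul(Rational(1, 2), Add(Add(1, -15), v)) = Mul(Rational(1, 2), Add(-14, v)) = Add(-7, Mul(Rational(1, 2), v)))
Mul(Add(23051, 25006), Add(Function('E')(-146, -209), 14898)) = Mul(Add(23051, 25006), Add(Add(-7, Mul(Rational(1, 2), -146)), 14898)) = Mul(48057, Add(Add(-7, -73), 14898)) = Mul(48057, Add(-80, 14898)) = Mul(48057, 14818) = 712108626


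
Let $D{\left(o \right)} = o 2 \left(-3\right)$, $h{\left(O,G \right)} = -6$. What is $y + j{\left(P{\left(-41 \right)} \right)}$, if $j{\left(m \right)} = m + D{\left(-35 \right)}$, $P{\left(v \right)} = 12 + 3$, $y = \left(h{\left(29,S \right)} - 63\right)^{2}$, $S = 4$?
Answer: $4986$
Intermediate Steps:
$D{\left(o \right)} = - 6 o$ ($D{\left(o \right)} = 2 o \left(-3\right) = - 6 o$)
$y = 4761$ ($y = \left(-6 - 63\right)^{2} = \left(-69\right)^{2} = 4761$)
$P{\left(v \right)} = 15$
$j{\left(m \right)} = 210 + m$ ($j{\left(m \right)} = m - -210 = m + 210 = 210 + m$)
$y + j{\left(P{\left(-41 \right)} \right)} = 4761 + \left(210 + 15\right) = 4761 + 225 = 4986$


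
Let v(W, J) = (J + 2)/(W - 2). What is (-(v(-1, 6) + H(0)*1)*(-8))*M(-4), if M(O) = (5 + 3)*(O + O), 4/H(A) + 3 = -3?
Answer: 5120/3 ≈ 1706.7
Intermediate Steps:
H(A) = -⅔ (H(A) = 4/(-3 - 3) = 4/(-6) = 4*(-⅙) = -⅔)
v(W, J) = (2 + J)/(-2 + W)
M(O) = 16*O (M(O) = 8*(2*O) = 16*O)
(-(v(-1, 6) + H(0)*1)*(-8))*M(-4) = (-((2 + 6)/(-2 - 1) - ⅔*1)*(-8))*(16*(-4)) = (-(8/(-3) - ⅔)*(-8))*(-64) = (-(-⅓*8 - ⅔)*(-8))*(-64) = (-(-8/3 - ⅔)*(-8))*(-64) = (-1*(-10/3)*(-8))*(-64) = ((10/3)*(-8))*(-64) = -80/3*(-64) = 5120/3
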